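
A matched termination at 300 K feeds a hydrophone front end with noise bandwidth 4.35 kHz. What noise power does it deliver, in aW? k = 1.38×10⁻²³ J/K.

P_n = kTB = 1.38×10⁻²³ × 300 × 4.35×10³ = 1.80×10⁻¹⁷ W = 18.0 aW

18.0 aW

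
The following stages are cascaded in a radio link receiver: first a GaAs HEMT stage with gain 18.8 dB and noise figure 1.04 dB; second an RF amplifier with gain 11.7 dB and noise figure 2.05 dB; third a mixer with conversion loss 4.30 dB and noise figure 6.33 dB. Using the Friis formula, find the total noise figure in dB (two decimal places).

Convert to linear (a loss of L dB is a gain of −L dB): F_i = 10^(NF_i/10), G_i = 10^(G_i,dB/10)
  Stage 1: F_1 = 10^(1.04/10) = 1.271, G_1 = 10^(18.8/10) = 75.86
  Stage 2: F_2 = 10^(2.05/10) = 1.603, G_2 = 10^(11.7/10) = 14.79
  Stage 3: F_3 = 10^(6.33/10) = 4.295, G_3 = 10^(−4.30/10) = 0.3715
Friis cascade:
  F = 1.271 + (1.603 − 1)/75.86 + (4.295 − 1)/1122 = 1.281
NF = 10 log₁₀(1.281) = 1.08 dB

1.08 dB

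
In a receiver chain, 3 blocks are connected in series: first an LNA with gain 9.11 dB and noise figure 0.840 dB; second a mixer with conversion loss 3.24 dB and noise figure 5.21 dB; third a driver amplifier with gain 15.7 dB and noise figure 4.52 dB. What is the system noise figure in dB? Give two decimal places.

2.95 dB

Convert to linear (a loss of L dB is a gain of −L dB): F_i = 10^(NF_i/10), G_i = 10^(G_i,dB/10)
  Stage 1: F_1 = 10^(0.840/10) = 1.213, G_1 = 10^(9.11/10) = 8.147
  Stage 2: F_2 = 10^(5.21/10) = 3.319, G_2 = 10^(−3.24/10) = 0.4742
  Stage 3: F_3 = 10^(4.52/10) = 2.831, G_3 = 10^(15.7/10) = 37.15
Friis cascade:
  F = 1.213 + (3.319 − 1)/8.147 + (2.831 − 1)/3.864 = 1.972
NF = 10 log₁₀(1.972) = 2.95 dB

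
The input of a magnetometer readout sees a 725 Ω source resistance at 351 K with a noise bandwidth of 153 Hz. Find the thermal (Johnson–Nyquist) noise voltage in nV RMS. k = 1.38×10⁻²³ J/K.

46.4 nV

V_n = √(4kTRB)
4kTRB = 4 × 1.38×10⁻²³ × 351 × 7.25×10² × 1.53×10² = 2.15×10⁻¹⁵ V²
V_n = √(2.15×10⁻¹⁵) = 4.64×10⁻⁸ V = 46.4 nV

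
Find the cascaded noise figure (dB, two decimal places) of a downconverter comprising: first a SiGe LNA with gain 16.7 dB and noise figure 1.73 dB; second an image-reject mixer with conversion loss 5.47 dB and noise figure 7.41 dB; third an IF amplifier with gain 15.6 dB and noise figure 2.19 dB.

Convert to linear (a loss of L dB is a gain of −L dB): F_i = 10^(NF_i/10), G_i = 10^(G_i,dB/10)
  Stage 1: F_1 = 10^(1.73/10) = 1.489, G_1 = 10^(16.7/10) = 46.77
  Stage 2: F_2 = 10^(7.41/10) = 5.508, G_2 = 10^(−5.47/10) = 0.2838
  Stage 3: F_3 = 10^(2.19/10) = 1.656, G_3 = 10^(15.6/10) = 36.31
Friis cascade:
  F = 1.489 + (5.508 − 1)/46.77 + (1.656 − 1)/13.27 = 1.635
NF = 10 log₁₀(1.635) = 2.14 dB

2.14 dB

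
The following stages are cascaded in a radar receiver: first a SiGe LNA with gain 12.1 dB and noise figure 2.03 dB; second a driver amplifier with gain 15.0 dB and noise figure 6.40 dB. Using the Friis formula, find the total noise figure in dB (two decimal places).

2.56 dB

Convert to linear (a loss of L dB is a gain of −L dB): F_i = 10^(NF_i/10), G_i = 10^(G_i,dB/10)
  Stage 1: F_1 = 10^(2.03/10) = 1.596, G_1 = 10^(12.1/10) = 16.22
  Stage 2: F_2 = 10^(6.40/10) = 4.365, G_2 = 10^(15.0/10) = 31.62
Friis cascade:
  F = 1.596 + (4.365 − 1)/16.22 = 1.803
NF = 10 log₁₀(1.803) = 2.56 dB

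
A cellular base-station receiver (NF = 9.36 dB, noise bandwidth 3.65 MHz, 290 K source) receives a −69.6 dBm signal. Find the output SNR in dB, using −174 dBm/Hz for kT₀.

29.4 dB

Noise floor: N = −174 + 10 log₁₀(B) + NF
10 log₁₀(3.65×10⁶) = 65.62 dB
N = −174 + 65.62 + 9.36 = −99.02 dBm
SNR = P_sig − N = −69.6 − (−99.02) = 29.42 dB → 29.4 dB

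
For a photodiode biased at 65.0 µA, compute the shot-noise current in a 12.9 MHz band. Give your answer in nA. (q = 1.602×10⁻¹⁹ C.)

16.4 nA

I_n = √(2qI·B)
2qI·B = 2 × 1.602×10⁻¹⁹ × 6.50×10⁻⁵ × 1.29×10⁷ = 2.69×10⁻¹⁶ A²
I_n = √(2.69×10⁻¹⁶) = 1.64×10⁻⁸ A = 16.4 nA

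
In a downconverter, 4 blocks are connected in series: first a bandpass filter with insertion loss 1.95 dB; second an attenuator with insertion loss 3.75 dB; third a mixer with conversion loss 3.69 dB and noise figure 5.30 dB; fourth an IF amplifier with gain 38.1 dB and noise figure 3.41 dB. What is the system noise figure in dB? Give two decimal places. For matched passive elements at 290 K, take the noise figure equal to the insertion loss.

Convert to linear (a loss of L dB is a gain of −L dB): F_i = 10^(NF_i/10), G_i = 10^(G_i,dB/10)
  Stage 1: F_1 = 10^(1.95/10) = 1.567, G_1 = 10^(−1.95/10) = 0.6383
  Stage 2: F_2 = 10^(3.75/10) = 2.371, G_2 = 10^(−3.75/10) = 0.4217
  Stage 3: F_3 = 10^(5.30/10) = 3.388, G_3 = 10^(−3.69/10) = 0.4276
  Stage 4: F_4 = 10^(3.41/10) = 2.193, G_4 = 10^(38.1/10) = 6457
Friis cascade:
  F = 1.567 + (2.371 − 1)/0.6383 + (3.388 − 1)/0.2692 + (2.193 − 1)/0.1151 = 22.95
NF = 10 log₁₀(22.95) = 13.61 dB

13.61 dB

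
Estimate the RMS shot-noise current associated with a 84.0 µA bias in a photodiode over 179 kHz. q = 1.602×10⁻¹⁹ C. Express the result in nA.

I_n = √(2qI·B)
2qI·B = 2 × 1.602×10⁻¹⁹ × 8.40×10⁻⁵ × 1.79×10⁵ = 4.82×10⁻¹⁸ A²
I_n = √(4.82×10⁻¹⁸) = 2.19×10⁻⁹ A = 2.19 nA

2.19 nA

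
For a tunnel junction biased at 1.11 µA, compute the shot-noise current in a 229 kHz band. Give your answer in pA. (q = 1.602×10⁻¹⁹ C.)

285 pA

I_n = √(2qI·B)
2qI·B = 2 × 1.602×10⁻¹⁹ × 1.11×10⁻⁶ × 2.29×10⁵ = 8.14×10⁻²⁰ A²
I_n = √(8.14×10⁻²⁰) = 2.85×10⁻¹⁰ A = 285 pA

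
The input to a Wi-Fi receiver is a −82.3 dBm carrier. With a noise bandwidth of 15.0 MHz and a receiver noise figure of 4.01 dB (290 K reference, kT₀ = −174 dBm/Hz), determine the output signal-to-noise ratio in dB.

Noise floor: N = −174 + 10 log₁₀(B) + NF
10 log₁₀(1.50×10⁷) = 71.76 dB
N = −174 + 71.76 + 4.01 = −98.23 dBm
SNR = P_sig − N = −82.3 − (−98.23) = 15.93 dB → 15.9 dB

15.9 dB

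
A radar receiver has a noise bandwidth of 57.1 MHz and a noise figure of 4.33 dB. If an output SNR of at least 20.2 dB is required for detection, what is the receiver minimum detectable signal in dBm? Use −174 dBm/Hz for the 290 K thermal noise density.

−71.9 dBm

Sensitivity = −174 + 10 log₁₀(B) + NF + SNR_min
= −174 + 77.57 + 4.33 + 20.2
= −71.90 dBm → −71.9 dBm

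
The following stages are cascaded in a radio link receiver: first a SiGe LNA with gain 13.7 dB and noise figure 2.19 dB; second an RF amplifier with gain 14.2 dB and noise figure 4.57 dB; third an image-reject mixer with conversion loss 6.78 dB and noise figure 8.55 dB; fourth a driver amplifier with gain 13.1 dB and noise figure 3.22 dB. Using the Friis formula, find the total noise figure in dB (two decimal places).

2.44 dB

Convert to linear (a loss of L dB is a gain of −L dB): F_i = 10^(NF_i/10), G_i = 10^(G_i,dB/10)
  Stage 1: F_1 = 10^(2.19/10) = 1.656, G_1 = 10^(13.7/10) = 23.44
  Stage 2: F_2 = 10^(4.57/10) = 2.864, G_2 = 10^(14.2/10) = 26.30
  Stage 3: F_3 = 10^(8.55/10) = 7.161, G_3 = 10^(−6.78/10) = 0.2099
  Stage 4: F_4 = 10^(3.22/10) = 2.099, G_4 = 10^(13.1/10) = 20.42
Friis cascade:
  F = 1.656 + (2.864 − 1)/23.44 + (7.161 − 1)/616.6 + (2.099 − 1)/129.4 = 1.754
NF = 10 log₁₀(1.754) = 2.44 dB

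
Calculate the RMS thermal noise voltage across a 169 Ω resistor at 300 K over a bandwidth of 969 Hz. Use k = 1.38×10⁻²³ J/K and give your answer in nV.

52.1 nV

V_n = √(4kTRB)
4kTRB = 4 × 1.38×10⁻²³ × 300 × 1.69×10² × 9.69×10² = 2.71×10⁻¹⁵ V²
V_n = √(2.71×10⁻¹⁵) = 5.21×10⁻⁸ V = 52.1 nV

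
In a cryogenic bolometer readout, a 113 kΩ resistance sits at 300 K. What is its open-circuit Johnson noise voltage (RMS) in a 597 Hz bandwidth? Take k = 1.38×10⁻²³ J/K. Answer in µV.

V_n = √(4kTRB)
4kTRB = 4 × 1.38×10⁻²³ × 300 × 1.13×10⁵ × 5.97×10² = 1.12×10⁻¹² V²
V_n = √(1.12×10⁻¹²) = 1.06×10⁻⁶ V = 1.06 µV

1.06 µV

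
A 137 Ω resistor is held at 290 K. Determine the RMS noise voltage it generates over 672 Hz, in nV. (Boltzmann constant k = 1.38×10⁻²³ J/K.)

38.4 nV

V_n = √(4kTRB)
4kTRB = 4 × 1.38×10⁻²³ × 290 × 1.37×10² × 6.72×10² = 1.47×10⁻¹⁵ V²
V_n = √(1.47×10⁻¹⁵) = 3.84×10⁻⁸ V = 38.4 nV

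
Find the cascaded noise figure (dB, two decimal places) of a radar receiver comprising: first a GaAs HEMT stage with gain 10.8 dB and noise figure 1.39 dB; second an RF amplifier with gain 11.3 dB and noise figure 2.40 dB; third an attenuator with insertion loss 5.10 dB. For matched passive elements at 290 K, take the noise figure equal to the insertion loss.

Convert to linear (a loss of L dB is a gain of −L dB): F_i = 10^(NF_i/10), G_i = 10^(G_i,dB/10)
  Stage 1: F_1 = 10^(1.39/10) = 1.377, G_1 = 10^(10.8/10) = 12.02
  Stage 2: F_2 = 10^(2.40/10) = 1.738, G_2 = 10^(11.3/10) = 13.49
  Stage 3: F_3 = 10^(5.10/10) = 3.236, G_3 = 10^(−5.10/10) = 0.3090
Friis cascade:
  F = 1.377 + (1.738 − 1)/12.02 + (3.236 − 1)/162.2 = 1.452
NF = 10 log₁₀(1.452) = 1.62 dB

1.62 dB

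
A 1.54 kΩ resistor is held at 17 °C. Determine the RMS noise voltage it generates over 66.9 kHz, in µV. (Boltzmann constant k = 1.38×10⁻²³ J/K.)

1.28 µV

T = 17 °C + 273.15 = 290.15 K
V_n = √(4kTRB)
4kTRB = 4 × 1.38×10⁻²³ × 290.15 × 1.54×10³ × 6.69×10⁴ = 1.65×10⁻¹² V²
V_n = √(1.65×10⁻¹²) = 1.28×10⁻⁶ V = 1.28 µV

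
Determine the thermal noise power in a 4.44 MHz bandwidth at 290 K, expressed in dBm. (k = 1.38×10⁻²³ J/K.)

P_n = kTB = 1.38×10⁻²³ × 290 × 4.44×10⁶ = 1.78×10⁻¹⁴ W
In dBm: 10 log₁₀(1.78×10⁻¹⁴ / 10⁻³) = −107.5 dBm

−107.5 dBm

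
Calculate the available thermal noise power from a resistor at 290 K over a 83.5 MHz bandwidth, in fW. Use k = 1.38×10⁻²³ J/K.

P_n = kTB = 1.38×10⁻²³ × 290 × 8.35×10⁷ = 3.34×10⁻¹³ W = 334 fW

334 fW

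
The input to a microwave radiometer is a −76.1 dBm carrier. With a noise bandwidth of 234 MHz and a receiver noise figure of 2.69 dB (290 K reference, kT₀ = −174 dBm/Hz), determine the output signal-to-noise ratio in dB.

11.5 dB

Noise floor: N = −174 + 10 log₁₀(B) + NF
10 log₁₀(2.34×10⁸) = 83.69 dB
N = −174 + 83.69 + 2.69 = −87.62 dBm
SNR = P_sig − N = −76.1 − (−87.62) = 11.52 dB → 11.5 dB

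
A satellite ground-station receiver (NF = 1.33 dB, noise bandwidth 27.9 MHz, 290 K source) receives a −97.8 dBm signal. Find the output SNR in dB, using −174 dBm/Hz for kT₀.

Noise floor: N = −174 + 10 log₁₀(B) + NF
10 log₁₀(2.79×10⁷) = 74.46 dB
N = −174 + 74.46 + 1.33 = −98.21 dBm
SNR = P_sig − N = −97.8 − (−98.21) = 0.41 dB → 0.4 dB

0.4 dB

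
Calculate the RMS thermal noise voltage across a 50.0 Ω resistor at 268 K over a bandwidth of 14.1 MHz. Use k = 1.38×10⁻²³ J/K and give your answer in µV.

3.23 µV

V_n = √(4kTRB)
4kTRB = 4 × 1.38×10⁻²³ × 268 × 5.00×10¹ × 1.41×10⁷ = 1.04×10⁻¹¹ V²
V_n = √(1.04×10⁻¹¹) = 3.23×10⁻⁶ V = 3.23 µV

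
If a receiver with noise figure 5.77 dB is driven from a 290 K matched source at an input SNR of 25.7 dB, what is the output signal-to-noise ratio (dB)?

By definition F = SNR_in/SNR_out, so in dB: SNR_out = SNR_in − NF
SNR_out = 25.7 − 5.77 = 19.93 dB

19.93 dB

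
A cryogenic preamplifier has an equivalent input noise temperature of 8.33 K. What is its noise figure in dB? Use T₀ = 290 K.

F = 1 + T_e/T₀ = 1 + 8.33/290 = 1.02872
NF = 10 log₁₀(1.02872) = 0.123 dB

0.123 dB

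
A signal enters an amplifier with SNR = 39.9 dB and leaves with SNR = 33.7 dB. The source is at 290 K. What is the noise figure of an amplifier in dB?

6.2 dB

NF (dB) = SNR_in(dB) − SNR_out(dB) when the source is at T₀
NF = 39.9 − 33.7 = 6.2 dB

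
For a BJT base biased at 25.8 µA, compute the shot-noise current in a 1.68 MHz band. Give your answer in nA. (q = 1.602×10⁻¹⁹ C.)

I_n = √(2qI·B)
2qI·B = 2 × 1.602×10⁻¹⁹ × 2.58×10⁻⁵ × 1.68×10⁶ = 1.39×10⁻¹⁷ A²
I_n = √(1.39×10⁻¹⁷) = 3.73×10⁻⁹ A = 3.73 nA

3.73 nA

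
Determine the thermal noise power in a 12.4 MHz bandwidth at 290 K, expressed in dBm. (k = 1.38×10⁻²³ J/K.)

−103.0 dBm

P_n = kTB = 1.38×10⁻²³ × 290 × 1.24×10⁷ = 4.96×10⁻¹⁴ W
In dBm: 10 log₁₀(4.96×10⁻¹⁴ / 10⁻³) = −103.0 dBm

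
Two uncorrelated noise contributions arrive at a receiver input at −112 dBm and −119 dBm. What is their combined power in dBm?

Convert to linear, add, convert back:
P₁ = 6.31×10⁻¹⁵ W, P₂ = 1.26×10⁻¹⁵ W
P_tot = 7.57×10⁻¹⁵ W → 10 log₁₀(P_tot / 10⁻³) = −111.2 dBm

−111.2 dBm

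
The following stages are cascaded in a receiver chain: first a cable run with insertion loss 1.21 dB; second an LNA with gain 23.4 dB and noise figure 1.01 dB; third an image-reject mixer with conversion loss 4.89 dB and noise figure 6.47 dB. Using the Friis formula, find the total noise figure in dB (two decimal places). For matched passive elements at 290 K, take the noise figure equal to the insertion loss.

Convert to linear (a loss of L dB is a gain of −L dB): F_i = 10^(NF_i/10), G_i = 10^(G_i,dB/10)
  Stage 1: F_1 = 10^(1.21/10) = 1.321, G_1 = 10^(−1.21/10) = 0.7568
  Stage 2: F_2 = 10^(1.01/10) = 1.262, G_2 = 10^(23.4/10) = 218.8
  Stage 3: F_3 = 10^(6.47/10) = 4.436, G_3 = 10^(−4.89/10) = 0.3243
Friis cascade:
  F = 1.321 + (1.262 − 1)/0.7568 + (4.436 − 1)/165.6 = 1.688
NF = 10 log₁₀(1.688) = 2.27 dB

2.27 dB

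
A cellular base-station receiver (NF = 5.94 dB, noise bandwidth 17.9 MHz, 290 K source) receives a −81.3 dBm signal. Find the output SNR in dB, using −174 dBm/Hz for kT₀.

14.2 dB

Noise floor: N = −174 + 10 log₁₀(B) + NF
10 log₁₀(1.79×10⁷) = 72.53 dB
N = −174 + 72.53 + 5.94 = −95.53 dBm
SNR = P_sig − N = −81.3 − (−95.53) = 14.23 dB → 14.2 dB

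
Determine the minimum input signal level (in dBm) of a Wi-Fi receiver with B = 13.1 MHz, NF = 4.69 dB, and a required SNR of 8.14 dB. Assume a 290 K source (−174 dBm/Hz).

Sensitivity = −174 + 10 log₁₀(B) + NF + SNR_min
= −174 + 71.17 + 4.69 + 8.14
= −90.00 dBm → −90.0 dBm

−90.0 dBm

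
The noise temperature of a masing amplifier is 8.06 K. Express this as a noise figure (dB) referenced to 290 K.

F = 1 + T_e/T₀ = 1 + 8.06/290 = 1.02779
NF = 10 log₁₀(1.02779) = 0.119 dB

0.119 dB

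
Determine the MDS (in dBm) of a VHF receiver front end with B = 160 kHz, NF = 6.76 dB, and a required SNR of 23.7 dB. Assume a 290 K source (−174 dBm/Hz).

−91.5 dBm

Sensitivity = −174 + 10 log₁₀(B) + NF + SNR_min
= −174 + 52.04 + 6.76 + 23.7
= −91.50 dBm → −91.5 dBm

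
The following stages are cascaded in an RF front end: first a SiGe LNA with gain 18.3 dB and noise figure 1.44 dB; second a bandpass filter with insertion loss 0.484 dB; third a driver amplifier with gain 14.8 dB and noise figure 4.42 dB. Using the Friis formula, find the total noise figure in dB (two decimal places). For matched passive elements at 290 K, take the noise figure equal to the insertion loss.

Convert to linear (a loss of L dB is a gain of −L dB): F_i = 10^(NF_i/10), G_i = 10^(G_i,dB/10)
  Stage 1: F_1 = 10^(1.44/10) = 1.393, G_1 = 10^(18.3/10) = 67.61
  Stage 2: F_2 = 10^(0.484/10) = 1.118, G_2 = 10^(−0.484/10) = 0.8945
  Stage 3: F_3 = 10^(4.42/10) = 2.767, G_3 = 10^(14.8/10) = 30.20
Friis cascade:
  F = 1.393 + (1.118 − 1)/67.61 + (2.767 − 1)/60.48 = 1.424
NF = 10 log₁₀(1.424) = 1.54 dB

1.54 dB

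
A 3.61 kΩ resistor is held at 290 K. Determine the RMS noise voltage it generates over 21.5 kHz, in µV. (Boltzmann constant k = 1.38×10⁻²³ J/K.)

V_n = √(4kTRB)
4kTRB = 4 × 1.38×10⁻²³ × 290 × 3.61×10³ × 2.15×10⁴ = 1.24×10⁻¹² V²
V_n = √(1.24×10⁻¹²) = 1.11×10⁻⁶ V = 1.11 µV

1.11 µV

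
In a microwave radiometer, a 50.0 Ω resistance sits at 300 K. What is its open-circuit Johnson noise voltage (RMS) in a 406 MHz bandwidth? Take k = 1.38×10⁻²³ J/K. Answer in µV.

18.3 µV

V_n = √(4kTRB)
4kTRB = 4 × 1.38×10⁻²³ × 300 × 5.00×10¹ × 4.06×10⁸ = 3.36×10⁻¹⁰ V²
V_n = √(3.36×10⁻¹⁰) = 1.83×10⁻⁵ V = 18.3 µV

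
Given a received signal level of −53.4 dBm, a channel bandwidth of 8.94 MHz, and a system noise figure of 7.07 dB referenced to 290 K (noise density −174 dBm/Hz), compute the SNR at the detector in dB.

Noise floor: N = −174 + 10 log₁₀(B) + NF
10 log₁₀(8.94×10⁶) = 69.51 dB
N = −174 + 69.51 + 7.07 = −97.42 dBm
SNR = P_sig − N = −53.4 − (−97.42) = 44.02 dB → 44.0 dB

44.0 dB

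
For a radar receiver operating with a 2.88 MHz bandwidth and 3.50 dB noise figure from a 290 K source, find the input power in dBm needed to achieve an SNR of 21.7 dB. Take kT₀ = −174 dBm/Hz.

−84.2 dBm

Sensitivity = −174 + 10 log₁₀(B) + NF + SNR_min
= −174 + 64.59 + 3.50 + 21.7
= −84.21 dBm → −84.2 dBm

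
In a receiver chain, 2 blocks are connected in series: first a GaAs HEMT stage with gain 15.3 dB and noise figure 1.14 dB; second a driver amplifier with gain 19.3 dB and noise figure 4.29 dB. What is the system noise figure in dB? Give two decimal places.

1.30 dB

Convert to linear (a loss of L dB is a gain of −L dB): F_i = 10^(NF_i/10), G_i = 10^(G_i,dB/10)
  Stage 1: F_1 = 10^(1.14/10) = 1.300, G_1 = 10^(15.3/10) = 33.88
  Stage 2: F_2 = 10^(4.29/10) = 2.685, G_2 = 10^(19.3/10) = 85.11
Friis cascade:
  F = 1.300 + (2.685 − 1)/33.88 = 1.350
NF = 10 log₁₀(1.350) = 1.30 dB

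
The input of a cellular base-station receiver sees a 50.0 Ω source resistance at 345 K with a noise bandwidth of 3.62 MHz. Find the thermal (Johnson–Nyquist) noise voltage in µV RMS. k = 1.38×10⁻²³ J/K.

V_n = √(4kTRB)
4kTRB = 4 × 1.38×10⁻²³ × 345 × 5.00×10¹ × 3.62×10⁶ = 3.45×10⁻¹² V²
V_n = √(3.45×10⁻¹²) = 1.86×10⁻⁶ V = 1.86 µV

1.86 µV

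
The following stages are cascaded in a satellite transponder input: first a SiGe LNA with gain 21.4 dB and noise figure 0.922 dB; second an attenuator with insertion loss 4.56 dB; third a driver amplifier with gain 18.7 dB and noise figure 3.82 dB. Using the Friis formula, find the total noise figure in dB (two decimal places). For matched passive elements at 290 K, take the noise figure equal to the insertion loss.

Convert to linear (a loss of L dB is a gain of −L dB): F_i = 10^(NF_i/10), G_i = 10^(G_i,dB/10)
  Stage 1: F_1 = 10^(0.922/10) = 1.237, G_1 = 10^(21.4/10) = 138.0
  Stage 2: F_2 = 10^(4.56/10) = 2.858, G_2 = 10^(−4.56/10) = 0.3499
  Stage 3: F_3 = 10^(3.82/10) = 2.410, G_3 = 10^(18.7/10) = 74.13
Friis cascade:
  F = 1.237 + (2.858 − 1)/138.0 + (2.410 − 1)/48.31 = 1.279
NF = 10 log₁₀(1.279) = 1.07 dB

1.07 dB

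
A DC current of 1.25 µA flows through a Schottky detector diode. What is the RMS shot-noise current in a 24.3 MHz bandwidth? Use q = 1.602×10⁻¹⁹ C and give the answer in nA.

3.12 nA

I_n = √(2qI·B)
2qI·B = 2 × 1.602×10⁻¹⁹ × 1.25×10⁻⁶ × 2.43×10⁷ = 9.73×10⁻¹⁸ A²
I_n = √(9.73×10⁻¹⁸) = 3.12×10⁻⁹ A = 3.12 nA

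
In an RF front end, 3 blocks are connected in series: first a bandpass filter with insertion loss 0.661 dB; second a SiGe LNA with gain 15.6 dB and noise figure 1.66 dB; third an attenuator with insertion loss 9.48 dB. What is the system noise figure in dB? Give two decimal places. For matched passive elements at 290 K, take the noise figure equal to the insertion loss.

Convert to linear (a loss of L dB is a gain of −L dB): F_i = 10^(NF_i/10), G_i = 10^(G_i,dB/10)
  Stage 1: F_1 = 10^(0.661/10) = 1.164, G_1 = 10^(−0.661/10) = 0.8588
  Stage 2: F_2 = 10^(1.66/10) = 1.466, G_2 = 10^(15.6/10) = 36.31
  Stage 3: F_3 = 10^(9.48/10) = 8.872, G_3 = 10^(−9.48/10) = 0.1127
Friis cascade:
  F = 1.164 + (1.466 − 1)/0.8588 + (8.872 − 1)/31.18 = 1.959
NF = 10 log₁₀(1.959) = 2.92 dB

2.92 dB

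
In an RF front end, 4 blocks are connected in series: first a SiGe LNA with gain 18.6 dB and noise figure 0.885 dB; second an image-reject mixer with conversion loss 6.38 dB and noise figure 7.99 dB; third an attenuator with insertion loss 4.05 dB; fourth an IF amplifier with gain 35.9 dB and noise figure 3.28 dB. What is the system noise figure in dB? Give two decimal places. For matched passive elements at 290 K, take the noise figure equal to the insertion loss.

Convert to linear (a loss of L dB is a gain of −L dB): F_i = 10^(NF_i/10), G_i = 10^(G_i,dB/10)
  Stage 1: F_1 = 10^(0.885/10) = 1.226, G_1 = 10^(18.6/10) = 72.44
  Stage 2: F_2 = 10^(7.99/10) = 6.295, G_2 = 10^(−6.38/10) = 0.2301
  Stage 3: F_3 = 10^(4.05/10) = 2.541, G_3 = 10^(−4.05/10) = 0.3936
  Stage 4: F_4 = 10^(3.28/10) = 2.128, G_4 = 10^(35.9/10) = 3890
Friis cascade:
  F = 1.226 + (6.295 − 1)/72.44 + (2.541 − 1)/16.67 + (2.128 − 1)/6.561 = 1.563
NF = 10 log₁₀(1.563) = 1.94 dB

1.94 dB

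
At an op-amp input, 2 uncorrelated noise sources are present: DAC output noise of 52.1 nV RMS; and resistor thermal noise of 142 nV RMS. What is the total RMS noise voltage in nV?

Uncorrelated sources add in power (mean-square): V_tot = √(ΣV_i²)
V_tot = √[(5.21×10⁻⁸)² + (1.42×10⁻⁷)²] = 1.51×10⁻⁷ V = 151 nV

151 nV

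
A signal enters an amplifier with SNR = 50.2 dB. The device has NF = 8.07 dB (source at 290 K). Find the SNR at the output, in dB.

42.13 dB

By definition F = SNR_in/SNR_out, so in dB: SNR_out = SNR_in − NF
SNR_out = 50.2 − 8.07 = 42.13 dB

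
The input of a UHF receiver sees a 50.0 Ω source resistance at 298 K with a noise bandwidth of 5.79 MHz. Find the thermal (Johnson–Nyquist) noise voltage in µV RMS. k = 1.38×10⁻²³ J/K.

2.18 µV

V_n = √(4kTRB)
4kTRB = 4 × 1.38×10⁻²³ × 298 × 5.00×10¹ × 5.79×10⁶ = 4.76×10⁻¹² V²
V_n = √(4.76×10⁻¹²) = 2.18×10⁻⁶ V = 2.18 µV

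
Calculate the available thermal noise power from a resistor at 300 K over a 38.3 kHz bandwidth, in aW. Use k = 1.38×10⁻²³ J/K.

159 aW

P_n = kTB = 1.38×10⁻²³ × 300 × 3.83×10⁴ = 1.59×10⁻¹⁶ W = 159 aW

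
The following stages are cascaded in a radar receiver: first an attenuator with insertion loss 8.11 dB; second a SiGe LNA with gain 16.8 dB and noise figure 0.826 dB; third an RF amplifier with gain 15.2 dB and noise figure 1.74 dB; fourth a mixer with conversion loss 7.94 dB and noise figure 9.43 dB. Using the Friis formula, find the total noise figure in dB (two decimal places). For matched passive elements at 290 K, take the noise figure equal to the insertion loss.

Convert to linear (a loss of L dB is a gain of −L dB): F_i = 10^(NF_i/10), G_i = 10^(G_i,dB/10)
  Stage 1: F_1 = 10^(8.11/10) = 6.471, G_1 = 10^(−8.11/10) = 0.1545
  Stage 2: F_2 = 10^(0.826/10) = 1.209, G_2 = 10^(16.8/10) = 47.86
  Stage 3: F_3 = 10^(1.74/10) = 1.493, G_3 = 10^(15.2/10) = 33.11
  Stage 4: F_4 = 10^(9.43/10) = 8.770, G_4 = 10^(−7.94/10) = 0.1607
Friis cascade:
  F = 6.471 + (1.209 − 1)/0.1545 + (1.493 − 1)/7.396 + (8.770 − 1)/244.9 = 7.925
NF = 10 log₁₀(7.925) = 8.99 dB

8.99 dB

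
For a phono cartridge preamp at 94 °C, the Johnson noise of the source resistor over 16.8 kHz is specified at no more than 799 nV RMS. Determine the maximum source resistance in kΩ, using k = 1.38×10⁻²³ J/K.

T = 94 °C + 273.15 = 367.15 K
Johnson–Nyquist: V_n = √(4kTRB) ⇒ R = V_n² / (4kTB)
4kTB = 4 × 1.38×10⁻²³ × 367.15 × 1.68×10⁴ = 3.40×10⁻¹⁶
R = (7.99×10⁻⁷)² / 3.40×10⁻¹⁶ = 1.88×10³ Ω = 1.88 kΩ

1.88 kΩ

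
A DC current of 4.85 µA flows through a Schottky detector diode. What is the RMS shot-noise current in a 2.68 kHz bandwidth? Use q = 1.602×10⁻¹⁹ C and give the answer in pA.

64.5 pA

I_n = √(2qI·B)
2qI·B = 2 × 1.602×10⁻¹⁹ × 4.85×10⁻⁶ × 2.68×10³ = 4.16×10⁻²¹ A²
I_n = √(4.16×10⁻²¹) = 6.45×10⁻¹¹ A = 64.5 pA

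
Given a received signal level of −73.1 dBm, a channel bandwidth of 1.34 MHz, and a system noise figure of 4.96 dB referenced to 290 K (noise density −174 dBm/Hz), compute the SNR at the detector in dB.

Noise floor: N = −174 + 10 log₁₀(B) + NF
10 log₁₀(1.34×10⁶) = 61.27 dB
N = −174 + 61.27 + 4.96 = −107.77 dBm
SNR = P_sig − N = −73.1 − (−107.77) = 34.67 dB → 34.7 dB

34.7 dB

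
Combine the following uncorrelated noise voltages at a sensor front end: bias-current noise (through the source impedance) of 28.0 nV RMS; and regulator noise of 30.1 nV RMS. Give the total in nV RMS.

Uncorrelated sources add in power (mean-square): V_tot = √(ΣV_i²)
V_tot = √[(2.80×10⁻⁸)² + (3.01×10⁻⁸)²] = 4.11×10⁻⁸ V = 41.1 nV

41.1 nV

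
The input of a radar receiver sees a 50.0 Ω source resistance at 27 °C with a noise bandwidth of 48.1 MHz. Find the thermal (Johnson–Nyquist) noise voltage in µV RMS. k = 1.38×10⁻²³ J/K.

6.31 µV

T = 27 °C + 273.15 = 300.15 K
V_n = √(4kTRB)
4kTRB = 4 × 1.38×10⁻²³ × 300.15 × 5.00×10¹ × 4.81×10⁷ = 3.98×10⁻¹¹ V²
V_n = √(3.98×10⁻¹¹) = 6.31×10⁻⁶ V = 6.31 µV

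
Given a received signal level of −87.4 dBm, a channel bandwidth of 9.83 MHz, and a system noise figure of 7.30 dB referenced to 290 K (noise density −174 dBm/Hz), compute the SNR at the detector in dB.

9.4 dB

Noise floor: N = −174 + 10 log₁₀(B) + NF
10 log₁₀(9.83×10⁶) = 69.93 dB
N = −174 + 69.93 + 7.30 = −96.77 dBm
SNR = P_sig − N = −87.4 − (−96.77) = 9.37 dB → 9.4 dB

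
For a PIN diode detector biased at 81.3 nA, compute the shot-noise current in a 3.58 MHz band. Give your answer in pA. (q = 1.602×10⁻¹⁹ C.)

305 pA

I_n = √(2qI·B)
2qI·B = 2 × 1.602×10⁻¹⁹ × 8.13×10⁻⁸ × 3.58×10⁶ = 9.33×10⁻²⁰ A²
I_n = √(9.33×10⁻²⁰) = 3.05×10⁻¹⁰ A = 305 pA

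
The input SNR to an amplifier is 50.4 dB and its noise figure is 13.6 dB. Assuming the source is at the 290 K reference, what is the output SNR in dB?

By definition F = SNR_in/SNR_out, so in dB: SNR_out = SNR_in − NF
SNR_out = 50.4 − 13.6 = 36.8 dB

36.8 dB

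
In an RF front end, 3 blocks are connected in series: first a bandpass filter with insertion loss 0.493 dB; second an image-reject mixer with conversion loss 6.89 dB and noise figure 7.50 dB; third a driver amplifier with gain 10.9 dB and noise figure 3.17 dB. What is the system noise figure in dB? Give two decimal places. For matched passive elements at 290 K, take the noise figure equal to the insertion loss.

10.86 dB

Convert to linear (a loss of L dB is a gain of −L dB): F_i = 10^(NF_i/10), G_i = 10^(G_i,dB/10)
  Stage 1: F_1 = 10^(0.493/10) = 1.120, G_1 = 10^(−0.493/10) = 0.8927
  Stage 2: F_2 = 10^(7.50/10) = 5.623, G_2 = 10^(−6.89/10) = 0.2046
  Stage 3: F_3 = 10^(3.17/10) = 2.075, G_3 = 10^(10.9/10) = 12.30
Friis cascade:
  F = 1.120 + (5.623 − 1)/0.8927 + (2.075 − 1)/0.1827 = 12.18
NF = 10 log₁₀(12.18) = 10.86 dB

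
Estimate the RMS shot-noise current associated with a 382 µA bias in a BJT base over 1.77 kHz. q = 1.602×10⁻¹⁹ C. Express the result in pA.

465 pA

I_n = √(2qI·B)
2qI·B = 2 × 1.602×10⁻¹⁹ × 3.82×10⁻⁴ × 1.77×10³ = 2.17×10⁻¹⁹ A²
I_n = √(2.17×10⁻¹⁹) = 4.65×10⁻¹⁰ A = 465 pA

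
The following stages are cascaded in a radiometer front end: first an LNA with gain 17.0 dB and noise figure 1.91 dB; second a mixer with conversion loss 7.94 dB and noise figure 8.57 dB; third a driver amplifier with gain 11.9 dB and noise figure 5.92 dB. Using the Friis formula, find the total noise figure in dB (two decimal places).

Convert to linear (a loss of L dB is a gain of −L dB): F_i = 10^(NF_i/10), G_i = 10^(G_i,dB/10)
  Stage 1: F_1 = 10^(1.91/10) = 1.552, G_1 = 10^(17.0/10) = 50.12
  Stage 2: F_2 = 10^(8.57/10) = 7.194, G_2 = 10^(−7.94/10) = 0.1607
  Stage 3: F_3 = 10^(5.92/10) = 3.908, G_3 = 10^(11.9/10) = 15.49
Friis cascade:
  F = 1.552 + (7.194 − 1)/50.12 + (3.908 − 1)/8.054 = 2.037
NF = 10 log₁₀(2.037) = 3.09 dB

3.09 dB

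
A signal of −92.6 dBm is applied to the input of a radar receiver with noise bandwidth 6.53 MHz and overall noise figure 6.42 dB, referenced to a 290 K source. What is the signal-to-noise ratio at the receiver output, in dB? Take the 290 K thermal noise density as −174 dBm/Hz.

Noise floor: N = −174 + 10 log₁₀(B) + NF
10 log₁₀(6.53×10⁶) = 68.15 dB
N = −174 + 68.15 + 6.42 = −99.43 dBm
SNR = P_sig − N = −92.6 − (−99.43) = 6.83 dB → 6.8 dB

6.8 dB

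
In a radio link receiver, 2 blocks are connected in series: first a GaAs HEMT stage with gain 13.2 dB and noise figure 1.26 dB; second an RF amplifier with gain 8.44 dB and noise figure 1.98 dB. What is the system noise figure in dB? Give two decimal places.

Convert to linear (a loss of L dB is a gain of −L dB): F_i = 10^(NF_i/10), G_i = 10^(G_i,dB/10)
  Stage 1: F_1 = 10^(1.26/10) = 1.337, G_1 = 10^(13.2/10) = 20.89
  Stage 2: F_2 = 10^(1.98/10) = 1.578, G_2 = 10^(8.44/10) = 6.982
Friis cascade:
  F = 1.337 + (1.578 − 1)/20.89 = 1.364
NF = 10 log₁₀(1.364) = 1.35 dB

1.35 dB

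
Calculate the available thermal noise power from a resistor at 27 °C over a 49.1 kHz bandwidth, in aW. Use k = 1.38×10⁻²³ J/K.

203 aW

T = 27 °C + 273.15 = 300.15 K
P_n = kTB = 1.38×10⁻²³ × 300.15 × 4.91×10⁴ = 2.03×10⁻¹⁶ W = 203 aW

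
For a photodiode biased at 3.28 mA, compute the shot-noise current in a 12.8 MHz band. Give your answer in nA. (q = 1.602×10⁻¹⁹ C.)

I_n = √(2qI·B)
2qI·B = 2 × 1.602×10⁻¹⁹ × 3.28×10⁻³ × 1.28×10⁷ = 1.35×10⁻¹⁴ A²
I_n = √(1.35×10⁻¹⁴) = 1.16×10⁻⁷ A = 116 nA

116 nA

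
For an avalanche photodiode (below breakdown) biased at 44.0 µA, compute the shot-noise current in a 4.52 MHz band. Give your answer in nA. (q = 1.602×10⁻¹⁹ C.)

7.98 nA

I_n = √(2qI·B)
2qI·B = 2 × 1.602×10⁻¹⁹ × 4.40×10⁻⁵ × 4.52×10⁶ = 6.37×10⁻¹⁷ A²
I_n = √(6.37×10⁻¹⁷) = 7.98×10⁻⁹ A = 7.98 nA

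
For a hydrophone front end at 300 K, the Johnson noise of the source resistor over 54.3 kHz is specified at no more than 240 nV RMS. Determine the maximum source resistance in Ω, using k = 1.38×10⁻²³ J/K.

Johnson–Nyquist: V_n = √(4kTRB) ⇒ R = V_n² / (4kTB)
4kTB = 4 × 1.38×10⁻²³ × 300 × 5.43×10⁴ = 8.99×10⁻¹⁶
R = (2.40×10⁻⁷)² / 8.99×10⁻¹⁶ = 6.41×10¹ Ω = 64.1 Ω

64.1 Ω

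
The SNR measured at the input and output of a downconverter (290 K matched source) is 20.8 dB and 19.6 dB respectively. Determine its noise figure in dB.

1.2 dB

NF (dB) = SNR_in(dB) − SNR_out(dB) when the source is at T₀
NF = 20.8 − 19.6 = 1.2 dB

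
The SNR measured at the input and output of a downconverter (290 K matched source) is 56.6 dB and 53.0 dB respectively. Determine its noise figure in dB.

NF (dB) = SNR_in(dB) − SNR_out(dB) when the source is at T₀
NF = 56.6 − 53.0 = 3.6 dB

3.6 dB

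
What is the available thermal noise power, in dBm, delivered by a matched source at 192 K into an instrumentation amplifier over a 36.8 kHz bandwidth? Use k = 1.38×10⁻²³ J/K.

P_n = kTB = 1.38×10⁻²³ × 192 × 3.68×10⁴ = 9.75×10⁻¹⁷ W
In dBm: 10 log₁₀(9.75×10⁻¹⁷ / 10⁻³) = −130.1 dBm

−130.1 dBm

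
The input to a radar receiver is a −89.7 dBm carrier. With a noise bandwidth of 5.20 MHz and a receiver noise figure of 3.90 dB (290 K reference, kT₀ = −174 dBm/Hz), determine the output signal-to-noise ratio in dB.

13.2 dB

Noise floor: N = −174 + 10 log₁₀(B) + NF
10 log₁₀(5.20×10⁶) = 67.16 dB
N = −174 + 67.16 + 3.90 = −102.94 dBm
SNR = P_sig − N = −89.7 − (−102.94) = 13.24 dB → 13.2 dB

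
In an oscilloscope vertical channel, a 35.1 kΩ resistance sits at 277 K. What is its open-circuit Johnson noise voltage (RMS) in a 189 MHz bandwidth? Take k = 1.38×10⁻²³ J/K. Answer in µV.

318 µV

V_n = √(4kTRB)
4kTRB = 4 × 1.38×10⁻²³ × 277 × 3.51×10⁴ × 1.89×10⁸ = 1.01×10⁻⁷ V²
V_n = √(1.01×10⁻⁷) = 3.18×10⁻⁴ V = 318 µV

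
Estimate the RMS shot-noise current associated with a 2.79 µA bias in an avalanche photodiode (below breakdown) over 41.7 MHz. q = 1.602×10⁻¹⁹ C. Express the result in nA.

I_n = √(2qI·B)
2qI·B = 2 × 1.602×10⁻¹⁹ × 2.79×10⁻⁶ × 4.17×10⁷ = 3.73×10⁻¹⁷ A²
I_n = √(3.73×10⁻¹⁷) = 6.11×10⁻⁹ A = 6.11 nA

6.11 nA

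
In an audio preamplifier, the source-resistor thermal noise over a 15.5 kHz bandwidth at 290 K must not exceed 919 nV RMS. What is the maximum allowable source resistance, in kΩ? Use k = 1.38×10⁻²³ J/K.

3.40 kΩ

Johnson–Nyquist: V_n = √(4kTRB) ⇒ R = V_n² / (4kTB)
4kTB = 4 × 1.38×10⁻²³ × 290 × 1.55×10⁴ = 2.48×10⁻¹⁶
R = (9.19×10⁻⁷)² / 2.48×10⁻¹⁶ = 3.40×10³ Ω = 3.40 kΩ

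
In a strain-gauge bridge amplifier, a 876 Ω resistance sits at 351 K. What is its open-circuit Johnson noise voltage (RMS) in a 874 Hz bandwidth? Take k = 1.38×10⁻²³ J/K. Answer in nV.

122 nV

V_n = √(4kTRB)
4kTRB = 4 × 1.38×10⁻²³ × 351 × 8.76×10² × 8.74×10² = 1.48×10⁻¹⁴ V²
V_n = √(1.48×10⁻¹⁴) = 1.22×10⁻⁷ V = 122 nV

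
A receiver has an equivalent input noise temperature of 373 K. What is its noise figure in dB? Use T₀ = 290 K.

3.59 dB

F = 1 + T_e/T₀ = 1 + 373/290 = 2.28621
NF = 10 log₁₀(2.28621) = 3.59 dB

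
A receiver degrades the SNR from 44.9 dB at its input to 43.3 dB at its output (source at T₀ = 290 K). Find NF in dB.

NF (dB) = SNR_in(dB) − SNR_out(dB) when the source is at T₀
NF = 44.9 − 43.3 = 1.6 dB

1.6 dB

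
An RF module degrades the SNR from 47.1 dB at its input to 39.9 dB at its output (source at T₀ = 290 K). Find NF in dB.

NF (dB) = SNR_in(dB) − SNR_out(dB) when the source is at T₀
NF = 47.1 − 39.9 = 7.2 dB

7.2 dB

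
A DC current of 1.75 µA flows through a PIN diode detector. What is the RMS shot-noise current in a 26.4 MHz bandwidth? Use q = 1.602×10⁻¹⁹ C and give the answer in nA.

I_n = √(2qI·B)
2qI·B = 2 × 1.602×10⁻¹⁹ × 1.75×10⁻⁶ × 2.64×10⁷ = 1.48×10⁻¹⁷ A²
I_n = √(1.48×10⁻¹⁷) = 3.85×10⁻⁹ A = 3.85 nA

3.85 nA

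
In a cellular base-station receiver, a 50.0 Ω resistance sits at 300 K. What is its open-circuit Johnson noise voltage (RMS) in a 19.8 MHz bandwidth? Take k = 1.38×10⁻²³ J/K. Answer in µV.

4.05 µV

V_n = √(4kTRB)
4kTRB = 4 × 1.38×10⁻²³ × 300 × 5.00×10¹ × 1.98×10⁷ = 1.64×10⁻¹¹ V²
V_n = √(1.64×10⁻¹¹) = 4.05×10⁻⁶ V = 4.05 µV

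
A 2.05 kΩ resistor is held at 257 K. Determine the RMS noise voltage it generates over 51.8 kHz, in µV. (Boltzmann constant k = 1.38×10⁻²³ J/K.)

1.23 µV

V_n = √(4kTRB)
4kTRB = 4 × 1.38×10⁻²³ × 257 × 2.05×10³ × 5.18×10⁴ = 1.51×10⁻¹² V²
V_n = √(1.51×10⁻¹²) = 1.23×10⁻⁶ V = 1.23 µV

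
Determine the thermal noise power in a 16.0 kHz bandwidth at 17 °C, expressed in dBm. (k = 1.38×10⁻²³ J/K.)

T = 17 °C + 273.15 = 290.15 K
P_n = kTB = 1.38×10⁻²³ × 290.15 × 1.60×10⁴ = 6.41×10⁻¹⁷ W
In dBm: 10 log₁₀(6.41×10⁻¹⁷ / 10⁻³) = −131.9 dBm

−131.9 dBm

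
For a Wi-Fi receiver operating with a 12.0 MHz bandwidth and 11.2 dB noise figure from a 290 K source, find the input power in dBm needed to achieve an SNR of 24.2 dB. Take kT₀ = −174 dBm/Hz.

−67.8 dBm

Sensitivity = −174 + 10 log₁₀(B) + NF + SNR_min
= −174 + 70.79 + 11.2 + 24.2
= −67.81 dBm → −67.8 dBm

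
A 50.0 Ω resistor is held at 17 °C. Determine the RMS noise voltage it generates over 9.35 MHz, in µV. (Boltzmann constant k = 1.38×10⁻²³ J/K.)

2.74 µV

T = 17 °C + 273.15 = 290.15 K
V_n = √(4kTRB)
4kTRB = 4 × 1.38×10⁻²³ × 290.15 × 5.00×10¹ × 9.35×10⁶ = 7.49×10⁻¹² V²
V_n = √(7.49×10⁻¹²) = 2.74×10⁻⁶ V = 2.74 µV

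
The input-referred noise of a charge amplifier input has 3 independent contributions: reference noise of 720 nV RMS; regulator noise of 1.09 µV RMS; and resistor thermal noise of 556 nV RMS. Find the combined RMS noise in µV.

1.42 µV

Uncorrelated sources add in power (mean-square): V_tot = √(ΣV_i²)
V_tot = √[(7.20×10⁻⁷)² + (1.09×10⁻⁶)² + (5.56×10⁻⁷)²] = 1.42×10⁻⁶ V = 1.42 µV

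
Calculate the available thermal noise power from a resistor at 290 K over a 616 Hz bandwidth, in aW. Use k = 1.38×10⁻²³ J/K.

P_n = kTB = 1.38×10⁻²³ × 290 × 6.16×10² = 2.47×10⁻¹⁸ W = 2.47 aW

2.47 aW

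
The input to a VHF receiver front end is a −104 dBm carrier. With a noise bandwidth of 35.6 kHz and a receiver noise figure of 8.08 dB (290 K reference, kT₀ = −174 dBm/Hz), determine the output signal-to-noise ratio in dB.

16.4 dB

Noise floor: N = −174 + 10 log₁₀(B) + NF
10 log₁₀(3.56×10⁴) = 45.51 dB
N = −174 + 45.51 + 8.08 = −120.41 dBm
SNR = P_sig − N = −104 − (−120.41) = 16.41 dB → 16.4 dB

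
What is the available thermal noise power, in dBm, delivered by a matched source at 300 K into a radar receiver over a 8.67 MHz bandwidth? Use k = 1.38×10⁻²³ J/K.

P_n = kTB = 1.38×10⁻²³ × 300 × 8.67×10⁶ = 3.59×10⁻¹⁴ W
In dBm: 10 log₁₀(3.59×10⁻¹⁴ / 10⁻³) = −104.4 dBm

−104.4 dBm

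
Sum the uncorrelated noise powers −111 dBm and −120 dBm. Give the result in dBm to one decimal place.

−110.5 dBm

Convert to linear, add, convert back:
P₁ = 7.94×10⁻¹⁵ W, P₂ = 1.00×10⁻¹⁵ W
P_tot = 8.94×10⁻¹⁵ W → 10 log₁₀(P_tot / 10⁻³) = −110.5 dBm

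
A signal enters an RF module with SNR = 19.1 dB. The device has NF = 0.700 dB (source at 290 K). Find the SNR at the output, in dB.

By definition F = SNR_in/SNR_out, so in dB: SNR_out = SNR_in − NF
SNR_out = 19.1 − 0.700 = 18.400 dB

18.400 dB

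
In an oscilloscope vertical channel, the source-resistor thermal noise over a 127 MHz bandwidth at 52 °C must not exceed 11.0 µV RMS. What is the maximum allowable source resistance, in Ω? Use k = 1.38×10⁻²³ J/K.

53.1 Ω

T = 52 °C + 273.15 = 325.15 K
Johnson–Nyquist: V_n = √(4kTRB) ⇒ R = V_n² / (4kTB)
4kTB = 4 × 1.38×10⁻²³ × 325.15 × 1.27×10⁸ = 2.28×10⁻¹²
R = (1.10×10⁻⁵)² / 2.28×10⁻¹² = 5.31×10¹ Ω = 53.1 Ω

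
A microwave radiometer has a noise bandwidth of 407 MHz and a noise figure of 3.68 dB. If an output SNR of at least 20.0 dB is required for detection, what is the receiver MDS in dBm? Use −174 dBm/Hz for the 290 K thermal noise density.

−64.2 dBm

Sensitivity = −174 + 10 log₁₀(B) + NF + SNR_min
= −174 + 86.1 + 3.68 + 20.0
= −64.22 dBm → −64.2 dBm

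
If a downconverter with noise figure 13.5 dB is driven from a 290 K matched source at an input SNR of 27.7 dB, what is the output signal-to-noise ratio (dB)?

14.2 dB

By definition F = SNR_in/SNR_out, so in dB: SNR_out = SNR_in − NF
SNR_out = 27.7 − 13.5 = 14.2 dB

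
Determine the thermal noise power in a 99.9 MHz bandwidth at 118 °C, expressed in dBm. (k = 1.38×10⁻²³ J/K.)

T = 118 °C + 273.15 = 391.15 K
P_n = kTB = 1.38×10⁻²³ × 391.15 × 9.99×10⁷ = 5.39×10⁻¹³ W
In dBm: 10 log₁₀(5.39×10⁻¹³ / 10⁻³) = −92.7 dBm

−92.7 dBm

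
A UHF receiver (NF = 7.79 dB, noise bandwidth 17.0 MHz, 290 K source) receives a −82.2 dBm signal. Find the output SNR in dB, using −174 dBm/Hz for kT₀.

Noise floor: N = −174 + 10 log₁₀(B) + NF
10 log₁₀(1.70×10⁷) = 72.3 dB
N = −174 + 72.3 + 7.79 = −93.91 dBm
SNR = P_sig − N = −82.2 − (−93.91) = 11.71 dB → 11.7 dB

11.7 dB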